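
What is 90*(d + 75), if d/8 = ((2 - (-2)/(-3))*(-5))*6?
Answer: -22050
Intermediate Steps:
d = -320 (d = 8*(((2 - (-2)/(-3))*(-5))*6) = 8*(((2 - (-2)*(-1)/3)*(-5))*6) = 8*(((2 - 1*⅔)*(-5))*6) = 8*(((2 - ⅔)*(-5))*6) = 8*(((4/3)*(-5))*6) = 8*(-20/3*6) = 8*(-40) = -320)
90*(d + 75) = 90*(-320 + 75) = 90*(-245) = -22050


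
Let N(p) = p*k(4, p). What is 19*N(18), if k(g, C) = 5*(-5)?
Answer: -8550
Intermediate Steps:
k(g, C) = -25
N(p) = -25*p (N(p) = p*(-25) = -25*p)
19*N(18) = 19*(-25*18) = 19*(-450) = -8550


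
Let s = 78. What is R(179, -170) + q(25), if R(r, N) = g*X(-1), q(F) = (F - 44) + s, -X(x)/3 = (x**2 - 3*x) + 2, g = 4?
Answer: -13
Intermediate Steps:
X(x) = -6 - 3*x**2 + 9*x (X(x) = -3*((x**2 - 3*x) + 2) = -3*(2 + x**2 - 3*x) = -6 - 3*x**2 + 9*x)
q(F) = 34 + F (q(F) = (F - 44) + 78 = (-44 + F) + 78 = 34 + F)
R(r, N) = -72 (R(r, N) = 4*(-6 - 3*(-1)**2 + 9*(-1)) = 4*(-6 - 3*1 - 9) = 4*(-6 - 3 - 9) = 4*(-18) = -72)
R(179, -170) + q(25) = -72 + (34 + 25) = -72 + 59 = -13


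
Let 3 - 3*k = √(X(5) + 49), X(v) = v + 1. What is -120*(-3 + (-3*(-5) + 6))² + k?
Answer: -38879 - √55/3 ≈ -38882.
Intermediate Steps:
X(v) = 1 + v
k = 1 - √55/3 (k = 1 - √((1 + 5) + 49)/3 = 1 - √(6 + 49)/3 = 1 - √55/3 ≈ -1.4721)
-120*(-3 + (-3*(-5) + 6))² + k = -120*(-3 + (-3*(-5) + 6))² + (1 - √55/3) = -120*(-3 + (15 + 6))² + (1 - √55/3) = -120*(-3 + 21)² + (1 - √55/3) = -120*18² + (1 - √55/3) = -120*324 + (1 - √55/3) = -38880 + (1 - √55/3) = -38879 - √55/3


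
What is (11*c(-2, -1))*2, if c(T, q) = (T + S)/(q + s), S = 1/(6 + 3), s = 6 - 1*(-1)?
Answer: -187/27 ≈ -6.9259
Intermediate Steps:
s = 7 (s = 6 + 1 = 7)
S = 1/9 ≈ 0.11111
c(T, q) = (1/9 + T)/(7 + q) (c(T, q) = (T + 1/9)/(q + 7) = (1/9 + T)/(7 + q))
(11*c(-2, -1))*2 = (11*((1/9 - 2)/(7 - 1)))*2 = (11*(-17/9/6))*2 = (11*((1/6)*(-17/9)))*2 = (11*(-17/54))*2 = -187/54*2 = -187/27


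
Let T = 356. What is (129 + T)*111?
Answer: 53835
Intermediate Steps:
(129 + T)*111 = (129 + 356)*111 = 485*111 = 53835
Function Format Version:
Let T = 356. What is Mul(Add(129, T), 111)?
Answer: 53835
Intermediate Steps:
Mul(Add(129, T), 111) = Mul(Add(129, 356), 111) = Mul(485, 111) = 53835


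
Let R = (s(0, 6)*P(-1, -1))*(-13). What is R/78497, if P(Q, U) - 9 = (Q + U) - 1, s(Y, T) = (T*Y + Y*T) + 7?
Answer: -546/78497 ≈ -0.0069557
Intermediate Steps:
s(Y, T) = 7 + 2*T*Y (s(Y, T) = (T*Y + T*Y) + 7 = 2*T*Y + 7 = 7 + 2*T*Y)
P(Q, U) = 8 + Q + U (P(Q, U) = 9 + ((Q + U) - 1) = 9 + (-1 + Q + U) = 8 + Q + U)
R = -546 (R = ((7 + 2*6*0)*(8 - 1 - 1))*(-13) = ((7 + 0)*6)*(-13) = (7*6)*(-13) = 42*(-13) = -546)
R/78497 = -546/78497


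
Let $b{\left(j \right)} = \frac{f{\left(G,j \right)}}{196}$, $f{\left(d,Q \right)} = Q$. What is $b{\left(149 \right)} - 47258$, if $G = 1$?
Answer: $- \frac{9262419}{196} \approx -47257.0$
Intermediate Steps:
$b{\left(j \right)} = \frac{j}{196}$
$b{\left(149 \right)} - 47258 = \frac{1}{196} \cdot 149 - 47258 = \frac{149}{196} - 47258 = - \frac{9262419}{196}$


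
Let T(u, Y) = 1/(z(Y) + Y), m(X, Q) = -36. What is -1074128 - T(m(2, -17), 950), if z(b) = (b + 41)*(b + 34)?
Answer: -1048449896033/976094 ≈ -1.0741e+6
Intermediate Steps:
z(b) = (34 + b)*(41 + b) (z(b) = (41 + b)*(34 + b) = (34 + b)*(41 + b))
T(u, Y) = 1/(1394 + Y² + 76*Y) (T(u, Y) = 1/((1394 + Y² + 75*Y) + Y) = 1/(1394 + Y² + 76*Y))
-1074128 - T(m(2, -17), 950) = -1074128 - 1/(1394 + 950² + 76*950) = -1074128 - 1/(1394 + 902500 + 72200) = -1074128 - 1/976094 = -1048449896033/976094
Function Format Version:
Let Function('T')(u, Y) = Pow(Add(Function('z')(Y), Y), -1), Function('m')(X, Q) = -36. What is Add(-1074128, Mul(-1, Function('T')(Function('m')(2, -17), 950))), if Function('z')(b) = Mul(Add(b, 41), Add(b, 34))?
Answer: Rational(-1048449896033, 976094) ≈ -1.0741e+6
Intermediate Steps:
Function('z')(b) = Mul(Add(34, b), Add(41, b)) (Function('z')(b) = Mul(Add(41, b), Add(34, b)) = Mul(Add(34, b), Add(41, b)))
Function('T')(u, Y) = Pow(Add(1394, Pow(Y, 2), Mul(76, Y)), -1) (Function('T')(u, Y) = Pow(Add(Add(1394, Pow(Y, 2), Mul(75, Y)), Y), -1) = Pow(Add(1394, Pow(Y, 2), Mul(76, Y)), -1))
Add(-1074128, Mul(-1, Function('T')(Function('m')(2, -17), 950))) = Add(-1074128, Mul(-1, Pow(Add(1394, Pow(950, 2), Mul(76, 950)), -1))) = Add(-1074128, Mul(-1, Pow(Add(1394, 902500, 72200), -1))) = Add(-1074128, Mul(-1, Pow(976094, -1))) = Add(-1074128, Mul(-1, Rational(1, 976094))) = Add(-1074128, Rational(-1, 976094)) = Rational(-1048449896033, 976094)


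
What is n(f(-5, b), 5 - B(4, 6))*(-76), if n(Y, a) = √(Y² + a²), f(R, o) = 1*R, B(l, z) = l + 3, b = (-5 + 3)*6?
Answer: -76*√29 ≈ -409.27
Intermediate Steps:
b = -12 (b = -2*6 = -12)
B(l, z) = 3 + l
f(R, o) = R
n(f(-5, b), 5 - B(4, 6))*(-76) = √((-5)² + (5 - (3 + 4))²)*(-76) = √(25 + (5 - 1*7)²)*(-76) = √(25 + (5 - 7)²)*(-76) = √(25 + (-2)²)*(-76) = √(25 + 4)*(-76) = √29*(-76) = -76*√29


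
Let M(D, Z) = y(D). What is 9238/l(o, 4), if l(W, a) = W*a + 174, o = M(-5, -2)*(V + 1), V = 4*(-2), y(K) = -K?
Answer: 4619/17 ≈ 271.71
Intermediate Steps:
M(D, Z) = -D
V = -8
o = -35 (o = (-1*(-5))*(-8 + 1) = 5*(-7) = -35)
l(W, a) = 174 + W*a
9238/l(o, 4) = 9238/(174 - 35*4) = 9238/(174 - 140) = 9238/34 = 9238*(1/34) = 4619/17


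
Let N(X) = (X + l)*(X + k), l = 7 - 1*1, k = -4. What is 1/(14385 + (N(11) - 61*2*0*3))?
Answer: 1/14504 ≈ 6.8947e-5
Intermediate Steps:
l = 6 (l = 7 - 1 = 6)
N(X) = (-4 + X)*(6 + X) (N(X) = (X + 6)*(X - 4) = (6 + X)*(-4 + X) = (-4 + X)*(6 + X))
1/(14385 + (N(11) - 61*2*0*3)) = 1/(14385 + ((-24 + 11**2 + 2*11) - 61*2*0*3)) = 1/(14385 + ((-24 + 121 + 22) - 0*3)) = 1/(14385 + (119 - 61*0)) = 1/(14385 + (119 + 0)) = 1/(14385 + 119) = 1/14504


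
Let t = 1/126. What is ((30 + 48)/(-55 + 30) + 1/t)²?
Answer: 9437184/625 ≈ 15100.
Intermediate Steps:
t = 1/126 ≈ 0.0079365
((30 + 48)/(-55 + 30) + 1/t)² = ((30 + 48)/(-55 + 30) + 1/(1/126))² = (78/(-25) + 126)² = (78*(-1/25) + 126)² = (-78/25 + 126)² = (3072/25)² = 9437184/625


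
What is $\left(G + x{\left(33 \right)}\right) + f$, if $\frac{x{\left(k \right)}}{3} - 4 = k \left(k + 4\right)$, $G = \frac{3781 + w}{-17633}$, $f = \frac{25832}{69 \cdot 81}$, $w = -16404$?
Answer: $\frac{362700371578}{98550837} \approx 3680.3$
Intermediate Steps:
$f = \frac{25832}{5589} \approx 4.6219$
$G = \frac{12623}{17633}$ ($G = \frac{3781 - 16404}{-17633} = \left(-12623\right) \left(- \frac{1}{17633}\right) = \frac{12623}{17633} \approx 0.71587$)
$x{\left(k \right)} = 12 + 3 k \left(4 + k\right)$ ($x{\left(k \right)} = 12 + 3 k \left(k + 4\right) = 12 + 3 k \left(4 + k\right)$)
$\left(G + x{\left(33 \right)}\right) + f = \left(\frac{12623}{17633} + \left(12 + 3 \cdot 33^{2} + 12 \cdot 33\right)\right) + \frac{25832}{5589} = \left(\frac{12623}{17633} + \left(12 + 3 \cdot 1089 + 396\right)\right) + \frac{25832}{5589} = \left(\frac{12623}{17633} + \left(12 + 3267 + 396\right)\right) + \frac{25832}{5589} = \left(\frac{12623}{17633} + 3675\right) + \frac{25832}{5589} = \frac{64813898}{17633} + \frac{25832}{5589} = \frac{362700371578}{98550837}$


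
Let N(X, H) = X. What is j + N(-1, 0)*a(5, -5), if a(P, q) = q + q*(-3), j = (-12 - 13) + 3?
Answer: -32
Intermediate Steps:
j = -22 (j = -25 + 3 = -22)
a(P, q) = -2*q (a(P, q) = q - 3*q = -2*q)
j + N(-1, 0)*a(5, -5) = -22 - (-2)*(-5) = -22 - 1*10 = -22 - 10 = -32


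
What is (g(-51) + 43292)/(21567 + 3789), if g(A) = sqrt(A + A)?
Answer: 10823/6339 + I*sqrt(102)/25356 ≈ 1.7074 + 0.00039831*I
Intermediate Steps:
g(A) = sqrt(2)*sqrt(A) (g(A) = sqrt(2*A) = sqrt(2)*sqrt(A))
(g(-51) + 43292)/(21567 + 3789) = (sqrt(2)*sqrt(-51) + 43292)/(21567 + 3789) = (sqrt(2)*(I*sqrt(51)) + 43292)/25356 = (I*sqrt(102) + 43292)*(1/25356) = (43292 + I*sqrt(102))*(1/25356) = 10823/6339 + I*sqrt(102)/25356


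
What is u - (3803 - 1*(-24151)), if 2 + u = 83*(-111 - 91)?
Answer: -44722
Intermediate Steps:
u = -16768 (u = -2 + 83*(-111 - 91) = -2 + 83*(-202) = -2 - 16766 = -16768)
u - (3803 - 1*(-24151)) = -16768 - (3803 - 1*(-24151)) = -16768 - (3803 + 24151) = -16768 - 1*27954 = -16768 - 27954 = -44722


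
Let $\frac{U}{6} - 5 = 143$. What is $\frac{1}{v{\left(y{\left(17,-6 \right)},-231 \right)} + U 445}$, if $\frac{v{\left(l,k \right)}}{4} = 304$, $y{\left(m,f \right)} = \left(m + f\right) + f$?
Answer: $\frac{1}{396376} \approx 2.5229 \cdot 10^{-6}$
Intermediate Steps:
$y{\left(m,f \right)} = m + 2 f$ ($y{\left(m,f \right)} = \left(f + m\right) + f = m + 2 f$)
$v{\left(l,k \right)} = 1216$ ($v{\left(l,k \right)} = 4 \cdot 304 = 1216$)
$U = 888$ ($U = 30 + 6 \cdot 143 = 30 + 858 = 888$)
$\frac{1}{v{\left(y{\left(17,-6 \right)},-231 \right)} + U 445} = \frac{1}{1216 + 888 \cdot 445} = \frac{1}{1216 + 395160} = \frac{1}{396376}$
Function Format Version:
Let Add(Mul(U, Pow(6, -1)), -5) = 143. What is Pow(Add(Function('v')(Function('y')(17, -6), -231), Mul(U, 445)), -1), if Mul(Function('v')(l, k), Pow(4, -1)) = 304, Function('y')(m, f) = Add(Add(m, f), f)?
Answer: Rational(1, 396376) ≈ 2.5229e-6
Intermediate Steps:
Function('y')(m, f) = Add(m, Mul(2, f)) (Function('y')(m, f) = Add(Add(f, m), f) = Add(m, Mul(2, f)))
Function('v')(l, k) = 1216 (Function('v')(l, k) = Mul(4, 304) = 1216)
U = 888 (U = Add(30, Mul(6, 143)) = Add(30, 858) = 888)
Pow(Add(Function('v')(Function('y')(17, -6), -231), Mul(U, 445)), -1) = Pow(Add(1216, Mul(888, 445)), -1) = Pow(Add(1216, 395160), -1) = Pow(396376, -1) = Rational(1, 396376)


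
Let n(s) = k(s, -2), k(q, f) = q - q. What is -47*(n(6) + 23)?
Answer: -1081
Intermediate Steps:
k(q, f) = 0
n(s) = 0
-47*(n(6) + 23) = -47*(0 + 23) = -47*23 = -1081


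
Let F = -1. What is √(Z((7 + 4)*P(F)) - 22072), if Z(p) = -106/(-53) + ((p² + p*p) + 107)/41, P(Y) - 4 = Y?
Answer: I*√37005985/41 ≈ 148.37*I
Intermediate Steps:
P(Y) = 4 + Y
Z(p) = 189/41 + 2*p²/41 (Z(p) = -106*(-1/53) + ((p² + p²) + 107)*(1/41) = 2 + (2*p² + 107)*(1/41) = 2 + (107 + 2*p²)*(1/41) = 2 + (107/41 + 2*p²/41) = 189/41 + 2*p²/41)
√(Z((7 + 4)*P(F)) - 22072) = √((189/41 + 2*((7 + 4)*(4 - 1))²/41) - 22072) = √((189/41 + 2*(11*3)²/41) - 22072) = √((189/41 + (2/41)*33²) - 22072) = √((189/41 + (2/41)*1089) - 22072) = √((189/41 + 2178/41) - 22072) = √(2367/41 - 22072) = √(-902585/41) = I*√37005985/41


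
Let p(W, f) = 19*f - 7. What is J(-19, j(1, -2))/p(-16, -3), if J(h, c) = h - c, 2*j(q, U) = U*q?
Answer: 9/32 ≈ 0.28125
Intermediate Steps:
j(q, U) = U*q/2 (j(q, U) = (U*q)/2 = U*q/2)
p(W, f) = -7 + 19*f
J(-19, j(1, -2))/p(-16, -3) = (-19 - (-2)/2)/(-7 + 19*(-3)) = (-19 - 1*(-1))/(-7 - 57) = (-19 + 1)/(-64) = -18*(-1/64) = 9/32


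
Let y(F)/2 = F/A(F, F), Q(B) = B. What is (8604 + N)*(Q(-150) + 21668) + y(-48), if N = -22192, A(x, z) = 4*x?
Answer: -584773167/2 ≈ -2.9239e+8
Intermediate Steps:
y(F) = 1/2 (y(F) = 2*(F/((4*F))) = 2*(F*(1/(4*F))) = 2*(1/4) = 1/2)
(8604 + N)*(Q(-150) + 21668) + y(-48) = (8604 - 22192)*(-150 + 21668) + 1/2 = -13588*21518 + 1/2 = -292386584 + 1/2 = -584773167/2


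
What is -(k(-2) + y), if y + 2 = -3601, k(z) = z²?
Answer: 3599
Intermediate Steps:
y = -3603 (y = -2 - 3601 = -3603)
-(k(-2) + y) = -((-2)² - 3603) = -(4 - 3603) = -1*(-3599) = 3599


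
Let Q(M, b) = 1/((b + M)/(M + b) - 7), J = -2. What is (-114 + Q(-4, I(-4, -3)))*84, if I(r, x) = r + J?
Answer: -9590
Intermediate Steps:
I(r, x) = -2 + r (I(r, x) = r - 2 = -2 + r)
Q(M, b) = -⅙ (Q(M, b) = 1/((M + b)/(M + b) - 7) = 1/(1 - 7) = 1/(-6) = -⅙)
(-114 + Q(-4, I(-4, -3)))*84 = (-114 - ⅙)*84 = -685/6*84 = -9590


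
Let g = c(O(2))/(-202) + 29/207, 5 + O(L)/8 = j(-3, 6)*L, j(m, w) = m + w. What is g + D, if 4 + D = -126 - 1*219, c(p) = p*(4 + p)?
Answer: -7303550/20907 ≈ -349.33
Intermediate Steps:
O(L) = -40 + 24*L (O(L) = -40 + 8*((-3 + 6)*L) = -40 + 8*(3*L) = -40 + 24*L)
g = -7007/20907 (g = ((-40 + 24*2)*(4 + (-40 + 24*2)))/(-202) + 29/207 = ((-40 + 48)*(4 + (-40 + 48)))*(-1/202) + 29*(1/207) = (8*(4 + 8))*(-1/202) + 29/207 = (8*12)*(-1/202) + 29/207 = 96*(-1/202) + 29/207 = -48/101 + 29/207 = -7007/20907 ≈ -0.33515)
D = -349 (D = -4 + (-126 - 1*219) = -4 + (-126 - 219) = -4 - 345 = -349)
g + D = -7007/20907 - 349 = -7303550/20907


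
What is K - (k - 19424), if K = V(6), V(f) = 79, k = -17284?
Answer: 36787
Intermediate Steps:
K = 79
K - (k - 19424) = 79 - (-17284 - 19424) = 79 - 1*(-36708) = 79 + 36708 = 36787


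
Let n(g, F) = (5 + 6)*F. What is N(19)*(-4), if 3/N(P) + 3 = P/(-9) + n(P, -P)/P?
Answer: 108/145 ≈ 0.74483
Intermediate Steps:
n(g, F) = 11*F
N(P) = 3/(-14 - P/9) (N(P) = 3/(-3 + (P/(-9) + (11*(-P))/P)) = 3/(-3 + (P*(-⅑) + (-11*P)/P)) = 3/(-3 + (-P/9 - 11)) = 3/(-3 + (-11 - P/9)) = 3/(-14 - P/9))
N(19)*(-4) = -27/(126 + 19)*(-4) = -27/145*(-4) = 108/145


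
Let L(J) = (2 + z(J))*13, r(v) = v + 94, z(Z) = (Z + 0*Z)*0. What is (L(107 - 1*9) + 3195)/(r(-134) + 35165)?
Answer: 3221/35125 ≈ 0.091701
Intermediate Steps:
z(Z) = 0 (z(Z) = (Z + 0)*0 = Z*0 = 0)
r(v) = 94 + v
L(J) = 26 (L(J) = (2 + 0)*13 = 2*13 = 26)
(L(107 - 1*9) + 3195)/(r(-134) + 35165) = (26 + 3195)/((94 - 134) + 35165) = 3221/(-40 + 35165) = 3221/35125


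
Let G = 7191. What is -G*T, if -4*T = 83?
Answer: 596853/4 ≈ 1.4921e+5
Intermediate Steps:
T = -83/4 (T = -¼*83 = -83/4 ≈ -20.750)
-G*T = -7191*(-83)/4 = -1*(-596853/4) = 596853/4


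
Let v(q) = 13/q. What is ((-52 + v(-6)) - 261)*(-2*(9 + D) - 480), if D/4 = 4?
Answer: 501115/3 ≈ 1.6704e+5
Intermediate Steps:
D = 16 (D = 4*4 = 16)
((-52 + v(-6)) - 261)*(-2*(9 + D) - 480) = ((-52 + 13/(-6)) - 261)*(-2*(9 + 16) - 480) = ((-52 + 13*(-1/6)) - 261)*(-2*25 - 480) = ((-52 - 13/6) - 261)*(-50 - 480) = (-325/6 - 261)*(-530) = -1891/6*(-530) = 501115/3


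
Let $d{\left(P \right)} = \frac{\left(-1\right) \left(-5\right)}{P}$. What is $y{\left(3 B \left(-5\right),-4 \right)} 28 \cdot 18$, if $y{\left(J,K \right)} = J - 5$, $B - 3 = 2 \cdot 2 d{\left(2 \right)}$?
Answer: $-100800$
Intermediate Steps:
$d{\left(P \right)} = \frac{5}{P}$
$B = 13$ ($B = 3 + 2 \cdot 2 \cdot \frac{5}{2} = 3 + 4 \cdot 5 \cdot \frac{1}{2} = 3 + 4 \cdot \frac{5}{2} = 3 + 10 = 13$)
$y{\left(J,K \right)} = -5 + J$
$y{\left(3 B \left(-5\right),-4 \right)} 28 \cdot 18 = \left(-5 + 3 \cdot 13 \left(-5\right)\right) 28 \cdot 18 = \left(-5 + 39 \left(-5\right)\right) 28 \cdot 18 = \left(-5 - 195\right) 28 \cdot 18 = \left(-200\right) 28 \cdot 18 = \left(-5600\right) 18 = -100800$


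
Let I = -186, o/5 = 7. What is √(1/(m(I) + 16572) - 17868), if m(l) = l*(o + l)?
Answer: I*√3959423647566/14886 ≈ 133.67*I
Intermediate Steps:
o = 35 (o = 5*7 = 35)
m(l) = l*(35 + l)
√(1/(m(I) + 16572) - 17868) = √(1/(-186*(35 - 186) + 16572) - 17868) = √(1/(-186*(-151) + 16572) - 17868) = √(1/(28086 + 16572) - 17868) = √(1/44658 - 17868) = √(-797949143/44658) = I*√3959423647566/14886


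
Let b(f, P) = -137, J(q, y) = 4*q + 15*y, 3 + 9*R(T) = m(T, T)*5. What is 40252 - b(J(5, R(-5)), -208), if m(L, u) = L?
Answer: 40389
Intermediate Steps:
R(T) = -⅓ + 5*T/9 (R(T) = -⅓ + (T*5)/9 = -⅓ + (5*T)/9 = -⅓ + 5*T/9)
40252 - b(J(5, R(-5)), -208) = 40252 - 1*(-137) = 40252 + 137 = 40389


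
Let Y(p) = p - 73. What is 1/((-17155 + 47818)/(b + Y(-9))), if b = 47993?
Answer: 47911/30663 ≈ 1.5625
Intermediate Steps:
Y(p) = -73 + p
1/((-17155 + 47818)/(b + Y(-9))) = 1/((-17155 + 47818)/(47993 + (-73 - 9))) = 1/(30663/(47993 - 82)) = 1/(30663/47911) = 47911/30663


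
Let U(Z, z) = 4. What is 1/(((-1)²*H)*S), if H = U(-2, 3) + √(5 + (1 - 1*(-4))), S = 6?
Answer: ⅑ - √10/36 ≈ 0.023270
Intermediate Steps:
H = 4 + √10 (H = 4 + √(5 + (1 - 1*(-4))) = 4 + √(5 + (1 + 4)) = 4 + √(5 + 5) = 4 + √10 ≈ 7.1623)
1/(((-1)²*H)*S) = 1/(((-1)²*(4 + √10))*6) = 1/((1*(4 + √10))*6) = 1/((4 + √10)*6) = 1/(24 + 6*√10)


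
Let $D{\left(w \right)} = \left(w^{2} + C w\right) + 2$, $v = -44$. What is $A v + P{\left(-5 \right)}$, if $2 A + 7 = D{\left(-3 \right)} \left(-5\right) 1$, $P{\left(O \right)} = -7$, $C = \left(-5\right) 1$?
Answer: $3007$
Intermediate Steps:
$C = -5$
$D{\left(w \right)} = 2 + w^{2} - 5 w$ ($D{\left(w \right)} = \left(w^{2} - 5 w\right) + 2 = 2 + w^{2} - 5 w$)
$A = - \frac{137}{2}$ ($A = - \frac{7}{2} + \frac{\left(2 + \left(-3\right)^{2} - -15\right) \left(-5\right) 1}{2} = - \frac{7}{2} + \frac{\left(2 + 9 + 15\right) \left(-5\right) 1}{2} = - \frac{7}{2} + \frac{26 \left(-5\right) 1}{2} = - \frac{7}{2} + \frac{\left(-130\right) 1}{2} = - \frac{7}{2} + \frac{1}{2} \left(-130\right) = - \frac{7}{2} - 65 = - \frac{137}{2} \approx -68.5$)
$A v + P{\left(-5 \right)} = \left(- \frac{137}{2}\right) \left(-44\right) - 7 = 3014 - 7 = 3007$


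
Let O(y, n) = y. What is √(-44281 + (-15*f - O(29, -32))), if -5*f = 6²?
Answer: I*√44202 ≈ 210.24*I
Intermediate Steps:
f = -36/5 (f = -⅕*6² = -⅕*36 = -36/5 ≈ -7.2000)
√(-44281 + (-15*f - O(29, -32))) = √(-44281 + (-15*(-36/5) - 1*29)) = √(-44281 + (108 - 29)) = √(-44281 + 79) = √(-44202) = I*√44202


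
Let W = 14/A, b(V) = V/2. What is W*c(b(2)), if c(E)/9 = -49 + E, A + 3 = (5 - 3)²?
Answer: -6048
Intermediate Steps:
b(V) = V/2 (b(V) = V*(½) = V/2)
A = 1 (A = -3 + (5 - 3)² = -3 + 2² = -3 + 4 = 1)
c(E) = -441 + 9*E (c(E) = 9*(-49 + E) = -441 + 9*E)
W = 14 (W = 14/1 = 14*1 = 14)
W*c(b(2)) = 14*(-441 + 9*((½)*2)) = 14*(-441 + 9*1) = 14*(-441 + 9) = 14*(-432) = -6048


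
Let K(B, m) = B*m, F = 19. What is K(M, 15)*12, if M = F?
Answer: 3420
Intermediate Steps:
M = 19
K(M, 15)*12 = (19*15)*12 = 285*12 = 3420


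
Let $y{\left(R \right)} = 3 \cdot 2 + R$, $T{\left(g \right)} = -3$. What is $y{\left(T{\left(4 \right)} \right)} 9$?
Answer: $27$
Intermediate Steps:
$y{\left(R \right)} = 6 + R$
$y{\left(T{\left(4 \right)} \right)} 9 = \left(6 - 3\right) 9 = 3 \cdot 9 = 27$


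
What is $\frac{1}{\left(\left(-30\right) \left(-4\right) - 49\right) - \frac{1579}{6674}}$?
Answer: $\frac{6674}{472275} \approx 0.014132$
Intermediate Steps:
$\frac{1}{\left(\left(-30\right) \left(-4\right) - 49\right) - \frac{1579}{6674}} = \frac{1}{\left(120 - 49\right) - \frac{1579}{6674}} = \frac{1}{71 - \frac{1579}{6674}} = \frac{1}{\frac{472275}{6674}} = \frac{6674}{472275}$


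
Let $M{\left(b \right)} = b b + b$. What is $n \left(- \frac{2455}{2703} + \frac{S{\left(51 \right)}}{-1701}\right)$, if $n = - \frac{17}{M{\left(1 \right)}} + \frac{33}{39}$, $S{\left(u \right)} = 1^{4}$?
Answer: $\frac{138592157}{19923813} \approx 6.9561$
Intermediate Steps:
$M{\left(b \right)} = b + b^{2}$ ($M{\left(b \right)} = b^{2} + b = b + b^{2}$)
$S{\left(u \right)} = 1$
$n = - \frac{199}{26}$ ($n = - \frac{17}{1 \left(1 + 1\right)} + \frac{33}{39} = - \frac{17}{1 \cdot 2} + 33 \cdot \frac{1}{39} = - \frac{17}{2} + \frac{11}{13} = - \frac{199}{26} \approx -7.6538$)
$n \left(- \frac{2455}{2703} + \frac{S{\left(51 \right)}}{-1701}\right) = - \frac{199 \left(- \frac{2455}{2703} + 1 \frac{1}{-1701}\right)}{26} = - \frac{199 \left(\left(-2455\right) \frac{1}{2703} + 1 \left(- \frac{1}{1701}\right)\right)}{26} = - \frac{199 \left(- \frac{2455}{2703} - \frac{1}{1701}\right)}{26} = \left(- \frac{199}{26}\right) \left(- \frac{1392886}{1532601}\right) = \frac{138592157}{19923813}$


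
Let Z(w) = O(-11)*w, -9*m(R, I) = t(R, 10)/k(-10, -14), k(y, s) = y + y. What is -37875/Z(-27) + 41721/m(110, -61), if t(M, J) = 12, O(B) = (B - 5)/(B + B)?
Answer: 45197555/72 ≈ 6.2774e+5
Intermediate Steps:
k(y, s) = 2*y
O(B) = (-5 + B)/(2*B) (O(B) = (-5 + B)/((2*B)) = (-5 + B)*(1/(2*B)) = (-5 + B)/(2*B))
m(R, I) = 1/15 (m(R, I) = -4/(3*(2*(-10))) = -4/(3*(-20)) = -4*(-1)/(3*20) = -⅑*(-⅗) = 1/15)
Z(w) = 8*w/11 (Z(w) = ((½)*(-5 - 11)/(-11))*w = ((½)*(-1/11)*(-16))*w = 8*w/11)
-37875/Z(-27) + 41721/m(110, -61) = -37875/((8/11)*(-27)) + 41721/(1/15) = -37875/(-216/11) + 41721*15 = -37875*(-11/216) + 625815 = 138875/72 + 625815 = 45197555/72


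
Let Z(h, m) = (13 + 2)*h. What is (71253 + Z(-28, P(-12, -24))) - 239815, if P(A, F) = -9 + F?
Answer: -168982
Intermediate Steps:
Z(h, m) = 15*h
(71253 + Z(-28, P(-12, -24))) - 239815 = (71253 + 15*(-28)) - 239815 = (71253 - 420) - 239815 = 70833 - 239815 = -168982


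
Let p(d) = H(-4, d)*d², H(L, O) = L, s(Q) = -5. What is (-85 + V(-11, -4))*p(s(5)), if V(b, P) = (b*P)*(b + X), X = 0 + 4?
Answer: 39300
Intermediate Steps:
X = 4
p(d) = -4*d²
V(b, P) = P*b*(4 + b) (V(b, P) = (b*P)*(b + 4) = (P*b)*(4 + b) = P*b*(4 + b))
(-85 + V(-11, -4))*p(s(5)) = (-85 - 4*(-11)*(4 - 11))*(-4*(-5)²) = (-85 - 4*(-11)*(-7))*(-4*25) = (-85 - 308)*(-100) = -393*(-100) = 39300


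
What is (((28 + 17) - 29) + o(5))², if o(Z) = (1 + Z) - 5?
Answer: 289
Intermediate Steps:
o(Z) = -4 + Z
(((28 + 17) - 29) + o(5))² = (((28 + 17) - 29) + (-4 + 5))² = ((45 - 29) + 1)² = (16 + 1)² = 17² = 289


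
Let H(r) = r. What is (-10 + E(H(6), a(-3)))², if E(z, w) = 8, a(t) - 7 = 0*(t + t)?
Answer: 4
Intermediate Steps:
a(t) = 7 (a(t) = 7 + 0*(t + t) = 7 + 0*(2*t) = 7 + 0 = 7)
(-10 + E(H(6), a(-3)))² = (-10 + 8)² = (-2)² = 4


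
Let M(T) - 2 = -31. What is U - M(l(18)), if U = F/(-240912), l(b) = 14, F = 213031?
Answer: 967631/34416 ≈ 28.116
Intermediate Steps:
M(T) = -29 (M(T) = 2 - 31 = -29)
U = -30433/34416 (U = 213031/(-240912) = 213031*(-1/240912) = -30433/34416 ≈ -0.88427)
U - M(l(18)) = -30433/34416 - 1*(-29) = -30433/34416 + 29 = 967631/34416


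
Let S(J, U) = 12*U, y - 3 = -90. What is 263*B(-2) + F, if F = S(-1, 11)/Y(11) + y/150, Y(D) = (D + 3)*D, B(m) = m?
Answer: -184003/350 ≈ -525.72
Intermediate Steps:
y = -87 (y = 3 - 90 = -87)
Y(D) = D*(3 + D) (Y(D) = (3 + D)*D = D*(3 + D))
F = 97/350 (F = (12*11)/((11*(3 + 11))) - 87/150 = 132/((11*14)) - 87*1/150 = 132/154 - 29/50 = 132*(1/154) - 29/50 = 6/7 - 29/50 = 97/350 ≈ 0.27714)
263*B(-2) + F = 263*(-2) + 97/350 = -526 + 97/350 = -184003/350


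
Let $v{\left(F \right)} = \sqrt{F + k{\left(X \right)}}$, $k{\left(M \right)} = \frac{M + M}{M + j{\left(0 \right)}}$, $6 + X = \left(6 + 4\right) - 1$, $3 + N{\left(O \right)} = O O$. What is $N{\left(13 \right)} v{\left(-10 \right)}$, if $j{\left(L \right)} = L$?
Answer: $332 i \sqrt{2} \approx 469.52 i$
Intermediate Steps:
$N{\left(O \right)} = -3 + O^{2}$ ($N{\left(O \right)} = -3 + O O = -3 + O^{2}$)
$X = 3$ ($X = -6 + \left(\left(6 + 4\right) - 1\right) = -6 + \left(10 - 1\right) = -6 + 9 = 3$)
$k{\left(M \right)} = 2$ ($k{\left(M \right)} = \frac{M + M}{M + 0} = \frac{2 M}{M} = 2$)
$v{\left(F \right)} = \sqrt{2 + F}$ ($v{\left(F \right)} = \sqrt{F + 2} = \sqrt{2 + F}$)
$N{\left(13 \right)} v{\left(-10 \right)} = \left(-3 + 13^{2}\right) \sqrt{2 - 10} = \left(-3 + 169\right) \sqrt{-8} = 166 \cdot 2 i \sqrt{2} = 332 i \sqrt{2}$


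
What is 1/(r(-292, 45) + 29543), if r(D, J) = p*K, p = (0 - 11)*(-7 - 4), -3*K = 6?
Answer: 1/29301 ≈ 3.4129e-5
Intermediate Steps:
K = -2 (K = -⅓*6 = -2)
p = 121 (p = -11*(-11) = 121)
r(D, J) = -242 (r(D, J) = 121*(-2) = -242)
1/(r(-292, 45) + 29543) = 1/(-242 + 29543) = 1/29301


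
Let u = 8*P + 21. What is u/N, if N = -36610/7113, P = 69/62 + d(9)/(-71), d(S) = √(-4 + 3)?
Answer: -6593751/1134910 + 28452*I/1299655 ≈ -5.8099 + 0.021892*I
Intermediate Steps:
d(S) = I (d(S) = √(-1) = I)
P = 69/62 - I/71 (P = 69/62 + I/(-71) = 69*(1/62) + I*(-1/71) = 69/62 - I/71 ≈ 1.1129 - 0.014085*I)
N = -36610/7113 (N = -36610*1/7113 = -36610/7113 ≈ -5.1469)
u = 927/31 - 8*I/71 (u = 8*(69/62 - I/71) + 21 = (276/31 - 8*I/71) + 21 = 927/31 - 8*I/71 ≈ 29.903 - 0.11268*I)
u/N = (927/31 - 8*I/71)/(-36610/7113) = (927/31 - 8*I/71)*(-7113/36610) = -6593751/1134910 + 28452*I/1299655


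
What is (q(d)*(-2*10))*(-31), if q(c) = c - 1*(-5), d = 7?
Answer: 7440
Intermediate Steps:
q(c) = 5 + c (q(c) = c + 5 = 5 + c)
(q(d)*(-2*10))*(-31) = ((5 + 7)*(-2*10))*(-31) = (12*(-20))*(-31) = -240*(-31) = 7440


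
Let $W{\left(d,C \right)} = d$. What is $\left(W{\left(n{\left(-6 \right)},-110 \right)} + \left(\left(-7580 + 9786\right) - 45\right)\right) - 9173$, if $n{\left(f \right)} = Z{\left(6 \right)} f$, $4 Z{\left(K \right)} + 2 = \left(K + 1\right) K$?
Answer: $-7072$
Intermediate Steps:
$Z{\left(K \right)} = - \frac{1}{2} + \frac{K \left(1 + K\right)}{4}$ ($Z{\left(K \right)} = - \frac{1}{2} + \frac{\left(K + 1\right) K}{4} = - \frac{1}{2} + \frac{\left(1 + K\right) K}{4} = - \frac{1}{2} + \frac{K \left(1 + K\right)}{4}$)
$n{\left(f \right)} = 10 f$ ($n{\left(f \right)} = \left(- \frac{1}{2} + \frac{1}{4} \cdot 6 + \frac{6^{2}}{4}\right) f = \left(- \frac{1}{2} + \frac{3}{2} + \frac{1}{4} \cdot 36\right) f = \left(- \frac{1}{2} + \frac{3}{2} + 9\right) f = 10 f$)
$\left(W{\left(n{\left(-6 \right)},-110 \right)} + \left(\left(-7580 + 9786\right) - 45\right)\right) - 9173 = \left(10 \left(-6\right) + \left(\left(-7580 + 9786\right) - 45\right)\right) - 9173 = \left(-60 + \left(2206 - 45\right)\right) - 9173 = \left(-60 + 2161\right) - 9173 = 2101 - 9173 = -7072$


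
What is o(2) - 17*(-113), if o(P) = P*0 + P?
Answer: 1923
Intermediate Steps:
o(P) = P (o(P) = 0 + P = P)
o(2) - 17*(-113) = 2 - 17*(-113) = 2 + 1921 = 1923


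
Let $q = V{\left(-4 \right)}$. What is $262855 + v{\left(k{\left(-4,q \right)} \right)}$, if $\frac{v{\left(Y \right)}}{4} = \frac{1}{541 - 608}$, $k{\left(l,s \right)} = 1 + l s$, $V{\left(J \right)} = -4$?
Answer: $\frac{17611281}{67} \approx 2.6286 \cdot 10^{5}$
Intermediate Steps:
$q = -4$
$v{\left(Y \right)} = - \frac{4}{67}$ ($v{\left(Y \right)} = \frac{4}{541 - 608} = \frac{4}{-67} = 4 \left(- \frac{1}{67}\right) = - \frac{4}{67}$)
$262855 + v{\left(k{\left(-4,q \right)} \right)} = 262855 - \frac{4}{67} = \frac{17611281}{67}$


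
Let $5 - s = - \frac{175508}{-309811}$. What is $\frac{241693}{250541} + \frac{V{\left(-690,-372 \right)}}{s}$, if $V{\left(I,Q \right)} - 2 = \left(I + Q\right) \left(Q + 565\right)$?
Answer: $- \frac{15909047029380893}{344129838927} \approx -46230.0$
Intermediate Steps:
$V{\left(I,Q \right)} = 2 + \left(565 + Q\right) \left(I + Q\right)$ ($V{\left(I,Q \right)} = 2 + \left(I + Q\right) \left(Q + 565\right) = 2 + \left(I + Q\right) \left(565 + Q\right) = 2 + \left(565 + Q\right) \left(I + Q\right)$)
$s = \frac{1373547}{309811}$ ($s = 5 - - \frac{175508}{-309811} = 5 - \left(-175508\right) \left(- \frac{1}{309811}\right) = 5 - \frac{175508}{309811} = \frac{1373547}{309811} \approx 4.4335$)
$\frac{241693}{250541} + \frac{V{\left(-690,-372 \right)}}{s} = \frac{241693}{250541} + \frac{2 + \left(-372\right)^{2} + 565 \left(-690\right) + 565 \left(-372\right) - -256680}{\frac{1373547}{309811}} = 241693 \cdot \frac{1}{250541} + \left(2 + 138384 - 389850 - 210180 + 256680\right) \frac{309811}{1373547} = \frac{241693}{250541} - \frac{63500101804}{1373547} = - \frac{15909047029380893}{344129838927}$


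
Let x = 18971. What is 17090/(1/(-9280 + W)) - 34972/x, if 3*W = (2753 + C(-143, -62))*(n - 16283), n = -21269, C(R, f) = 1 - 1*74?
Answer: -32637754841112916/56913 ≈ -5.7347e+11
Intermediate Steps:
C(R, f) = -73 (C(R, f) = 1 - 74 = -73)
W = -100639360/3 (W = ((2753 - 73)*(-21269 - 16283))/3 = (2680*(-37552))/3 = (1/3)*(-100639360) = -100639360/3 ≈ -3.3546e+7)
17090/(1/(-9280 + W)) - 34972/x = 17090/(1/(-9280 - 100639360/3)) - 34972/18971 = 17090/(1/(-100667200/3)) - 34972*1/18971 = 17090/(-3/100667200) - 34972/18971 = 17090*(-100667200/3) - 34972/18971 = -1720402448000/3 - 34972/18971 = -32637754841112916/56913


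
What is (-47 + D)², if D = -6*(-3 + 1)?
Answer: 1225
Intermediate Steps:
D = 12 (D = -6*(-2) = 12)
(-47 + D)² = (-47 + 12)² = (-35)² = 1225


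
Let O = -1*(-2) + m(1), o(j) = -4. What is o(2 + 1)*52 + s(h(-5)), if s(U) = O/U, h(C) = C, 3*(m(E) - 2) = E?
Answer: -3133/15 ≈ -208.87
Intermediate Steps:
m(E) = 2 + E/3
O = 13/3 (O = -1*(-2) + (2 + (1/3)*1) = 2 + (2 + 1/3) = 2 + 7/3 = 13/3 ≈ 4.3333)
s(U) = 13/(3*U)
o(2 + 1)*52 + s(h(-5)) = -4*52 + (13/3)/(-5) = -208 + (13/3)*(-1/5) = -208 - 13/15 = -3133/15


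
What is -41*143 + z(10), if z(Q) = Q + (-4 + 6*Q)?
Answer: -5797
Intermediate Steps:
z(Q) = -4 + 7*Q
-41*143 + z(10) = -41*143 + (-4 + 7*10) = -5863 + (-4 + 70) = -5863 + 66 = -5797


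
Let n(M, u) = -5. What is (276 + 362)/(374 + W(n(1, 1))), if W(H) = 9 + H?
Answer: 319/189 ≈ 1.6878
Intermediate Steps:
(276 + 362)/(374 + W(n(1, 1))) = (276 + 362)/(374 + (9 - 5)) = 638/(374 + 4) = 638/378 = 638*(1/378) = 319/189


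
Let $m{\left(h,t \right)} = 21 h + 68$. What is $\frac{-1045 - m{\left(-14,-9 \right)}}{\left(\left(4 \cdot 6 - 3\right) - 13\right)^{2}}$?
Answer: $- \frac{819}{64} \approx -12.797$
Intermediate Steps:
$m{\left(h,t \right)} = 68 + 21 h$
$\frac{-1045 - m{\left(-14,-9 \right)}}{\left(\left(4 \cdot 6 - 3\right) - 13\right)^{2}} = \frac{-1045 - \left(68 + 21 \left(-14\right)\right)}{\left(\left(4 \cdot 6 - 3\right) - 13\right)^{2}} = \frac{-1045 - \left(68 - 294\right)}{\left(\left(24 - 3\right) - 13\right)^{2}} = \frac{-1045 - -226}{\left(21 - 13\right)^{2}} = \frac{-1045 + 226}{8^{2}} = - \frac{819}{64}$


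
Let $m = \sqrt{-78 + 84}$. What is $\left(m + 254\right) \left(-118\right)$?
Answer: $-29972 - 118 \sqrt{6} \approx -30261.0$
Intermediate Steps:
$m = \sqrt{6} \approx 2.4495$
$\left(m + 254\right) \left(-118\right) = \left(\sqrt{6} + 254\right) \left(-118\right) = \left(254 + \sqrt{6}\right) \left(-118\right) = -29972 - 118 \sqrt{6}$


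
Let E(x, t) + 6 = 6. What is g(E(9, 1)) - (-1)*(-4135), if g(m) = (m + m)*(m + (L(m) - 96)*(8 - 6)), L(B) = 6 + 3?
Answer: -4135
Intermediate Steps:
L(B) = 9
E(x, t) = 0 (E(x, t) = -6 + 6 = 0)
g(m) = 2*m*(-174 + m) (g(m) = (m + m)*(m + (9 - 96)*(8 - 6)) = (2*m)*(m - 87*2) = (2*m)*(m - 174) = (2*m)*(-174 + m) = 2*m*(-174 + m))
g(E(9, 1)) - (-1)*(-4135) = 2*0*(-174 + 0) - (-1)*(-4135) = 2*0*(-174) - 1*4135 = 0 - 4135 = -4135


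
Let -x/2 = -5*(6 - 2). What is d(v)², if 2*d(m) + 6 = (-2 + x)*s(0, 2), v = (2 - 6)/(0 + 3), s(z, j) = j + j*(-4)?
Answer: 13689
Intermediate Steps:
s(z, j) = -3*j (s(z, j) = j - 4*j = -3*j)
x = 40 (x = -(-10)*(6 - 2) = -(-10)*4 = -2*(-20) = 40)
v = -4/3 ≈ -1.3333
d(m) = -117 (d(m) = -3 + ((-2 + 40)*(-3*2))/2 = -3 + (38*(-6))/2 = -3 + (½)*(-228) = -3 - 114 = -117)
d(v)² = (-117)² = 13689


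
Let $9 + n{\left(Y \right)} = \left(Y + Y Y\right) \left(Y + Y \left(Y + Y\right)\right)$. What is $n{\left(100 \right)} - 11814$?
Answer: $202998177$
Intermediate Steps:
$n{\left(Y \right)} = -9 + \left(Y + Y^{2}\right) \left(Y + 2 Y^{2}\right)$ ($n{\left(Y \right)} = -9 + \left(Y + Y Y\right) \left(Y + Y \left(Y + Y\right)\right) = -9 + \left(Y + Y^{2}\right) \left(Y + Y 2 Y\right) = -9 + \left(Y + Y^{2}\right) \left(Y + 2 Y^{2}\right)$)
$n{\left(100 \right)} - 11814 = \left(-9 + 100^{2} + 2 \cdot 100^{4} + 3 \cdot 100^{3}\right) - 11814 = \left(-9 + 10000 + 2 \cdot 100000000 + 3 \cdot 1000000\right) - 11814 = \left(-9 + 10000 + 200000000 + 3000000\right) - 11814 = 203009991 - 11814 = 202998177$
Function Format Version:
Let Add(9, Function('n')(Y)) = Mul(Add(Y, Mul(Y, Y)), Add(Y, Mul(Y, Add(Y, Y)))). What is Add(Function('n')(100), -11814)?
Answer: 202998177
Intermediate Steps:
Function('n')(Y) = Add(-9, Mul(Add(Y, Pow(Y, 2)), Add(Y, Mul(2, Pow(Y, 2))))) (Function('n')(Y) = Add(-9, Mul(Add(Y, Mul(Y, Y)), Add(Y, Mul(Y, Add(Y, Y))))) = Add(-9, Mul(Add(Y, Pow(Y, 2)), Add(Y, Mul(Y, Mul(2, Y))))) = Add(-9, Mul(Add(Y, Pow(Y, 2)), Add(Y, Mul(2, Pow(Y, 2))))))
Add(Function('n')(100), -11814) = Add(Add(-9, Pow(100, 2), Mul(2, Pow(100, 4)), Mul(3, Pow(100, 3))), -11814) = Add(Add(-9, 10000, Mul(2, 100000000), Mul(3, 1000000)), -11814) = Add(Add(-9, 10000, 200000000, 3000000), -11814) = Add(203009991, -11814) = 202998177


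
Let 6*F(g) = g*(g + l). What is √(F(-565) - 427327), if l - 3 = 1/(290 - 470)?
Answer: 11*I*√4010154/36 ≈ 611.89*I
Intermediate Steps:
l = 539/180 (l = 3 + 1/(290 - 470) = 3 + 1/(-180) = 3 - 1/180 = 539/180 ≈ 2.9944)
F(g) = g*(539/180 + g)/6 (F(g) = (g*(g + 539/180))/6 = (g*(539/180 + g))/6 = g*(539/180 + g)/6)
√(F(-565) - 427327) = √((1/1080)*(-565)*(539 + 180*(-565)) - 427327) = √((1/1080)*(-565)*(539 - 101700) - 427327) = √((1/1080)*(-565)*(-101161) - 427327) = √(11431193/216 - 427327) = √(-80871439/216) = 11*I*√4010154/36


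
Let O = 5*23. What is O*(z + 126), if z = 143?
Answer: 30935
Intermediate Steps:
O = 115
O*(z + 126) = 115*(143 + 126) = 115*269 = 30935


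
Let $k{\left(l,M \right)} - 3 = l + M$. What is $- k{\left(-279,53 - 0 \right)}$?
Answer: $223$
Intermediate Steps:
$k{\left(l,M \right)} = 3 + M + l$ ($k{\left(l,M \right)} = 3 + \left(l + M\right) = 3 + \left(M + l\right) = 3 + M + l$)
$- k{\left(-279,53 - 0 \right)} = - (3 + \left(53 - 0\right) - 279) = - (3 + \left(53 + 0\right) - 279) = - (3 + 53 - 279) = \left(-1\right) \left(-223\right) = 223$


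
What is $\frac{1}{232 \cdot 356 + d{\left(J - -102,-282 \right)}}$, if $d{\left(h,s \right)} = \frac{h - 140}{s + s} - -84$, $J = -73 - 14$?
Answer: $\frac{564}{46629389} \approx 1.2095 \cdot 10^{-5}$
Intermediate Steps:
$J = -87$ ($J = -73 - 14 = -87$)
$d{\left(h,s \right)} = 84 + \frac{-140 + h}{2 s}$ ($d{\left(h,s \right)} = \frac{-140 + h}{2 s} + 84 = 84 + \frac{-140 + h}{2 s}$)
$\frac{1}{232 \cdot 356 + d{\left(J - -102,-282 \right)}} = \frac{1}{232 \cdot 356 + \frac{-140 - -15 + 168 \left(-282\right)}{2 \left(-282\right)}} = \frac{1}{82592 + \frac{1}{2} \left(- \frac{1}{282}\right) \left(-140 + \left(-87 + 102\right) - 47376\right)} = \frac{1}{82592 + \frac{1}{2} \left(- \frac{1}{282}\right) \left(-140 + 15 - 47376\right)} = \frac{1}{82592 + \frac{1}{2} \left(- \frac{1}{282}\right) \left(-47501\right)} = \frac{1}{82592 + \frac{47501}{564}} = \frac{1}{\frac{46629389}{564}} = \frac{564}{46629389}$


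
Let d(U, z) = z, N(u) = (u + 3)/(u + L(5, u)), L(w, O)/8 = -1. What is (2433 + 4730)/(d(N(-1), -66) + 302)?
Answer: 7163/236 ≈ 30.352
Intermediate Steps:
L(w, O) = -8 (L(w, O) = 8*(-1) = -8)
N(u) = (3 + u)/(-8 + u) (N(u) = (u + 3)/(u - 8) = (3 + u)/(-8 + u))
(2433 + 4730)/(d(N(-1), -66) + 302) = (2433 + 4730)/(-66 + 302) = 7163/236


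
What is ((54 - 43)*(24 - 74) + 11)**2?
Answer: 290521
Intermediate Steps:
((54 - 43)*(24 - 74) + 11)**2 = (11*(-50) + 11)**2 = (-550 + 11)**2 = (-539)**2 = 290521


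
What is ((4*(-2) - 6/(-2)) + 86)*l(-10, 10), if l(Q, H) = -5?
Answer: -405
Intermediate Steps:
((4*(-2) - 6/(-2)) + 86)*l(-10, 10) = ((4*(-2) - 6/(-2)) + 86)*(-5) = ((-8 - 6*(-1/2)) + 86)*(-5) = ((-8 + 3) + 86)*(-5) = (-5 + 86)*(-5) = 81*(-5) = -405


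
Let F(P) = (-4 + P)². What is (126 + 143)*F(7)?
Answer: 2421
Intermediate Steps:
(126 + 143)*F(7) = (126 + 143)*(-4 + 7)² = 269*3² = 269*9 = 2421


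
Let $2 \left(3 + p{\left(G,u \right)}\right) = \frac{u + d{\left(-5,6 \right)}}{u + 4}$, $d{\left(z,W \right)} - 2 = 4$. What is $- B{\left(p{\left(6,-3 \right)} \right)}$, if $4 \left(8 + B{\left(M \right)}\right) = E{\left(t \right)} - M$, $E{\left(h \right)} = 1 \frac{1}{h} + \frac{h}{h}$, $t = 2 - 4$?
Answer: $\frac{15}{2} \approx 7.5$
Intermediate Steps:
$t = -2$ ($t = 2 - 4 = -2$)
$d{\left(z,W \right)} = 6$ ($d{\left(z,W \right)} = 2 + 4 = 6$)
$E{\left(h \right)} = 1 + \frac{1}{h}$ ($E{\left(h \right)} = \frac{1}{h} + 1 = 1 + \frac{1}{h}$)
$p{\left(G,u \right)} = -3 + \frac{6 + u}{2 \left(4 + u\right)}$ ($p{\left(G,u \right)} = -3 + \frac{\left(u + 6\right) \frac{1}{u + 4}}{2} = -3 + \frac{\left(6 + u\right) \frac{1}{4 + u}}{2} = -3 + \frac{\frac{1}{4 + u} \left(6 + u\right)}{2} = -3 + \frac{6 + u}{2 \left(4 + u\right)}$)
$B{\left(M \right)} = - \frac{63}{8} - \frac{M}{4}$ ($B{\left(M \right)} = -8 + \frac{\frac{1 - 2}{-2} - M}{4} = -8 + \frac{\left(- \frac{1}{2}\right) \left(-1\right) - M}{4} = -8 + \frac{\frac{1}{2} - M}{4} = -8 - \left(- \frac{1}{8} + \frac{M}{4}\right) = - \frac{63}{8} - \frac{M}{4}$)
$- B{\left(p{\left(6,-3 \right)} \right)} = - (- \frac{63}{8} - \frac{\frac{1}{2} \frac{1}{4 - 3} \left(-18 - -15\right)}{4}) = - (- \frac{63}{8} - \frac{\frac{1}{2} \cdot 1^{-1} \left(-18 + 15\right)}{4}) = - (- \frac{63}{8} - \frac{\frac{1}{2} \cdot 1 \left(-3\right)}{4}) = - (- \frac{63}{8} - - \frac{3}{8}) = - (- \frac{63}{8} + \frac{3}{8}) = \left(-1\right) \left(- \frac{15}{2}\right) = \frac{15}{2}$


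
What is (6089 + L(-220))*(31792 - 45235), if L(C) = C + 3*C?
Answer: -70024587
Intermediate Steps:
L(C) = 4*C
(6089 + L(-220))*(31792 - 45235) = (6089 + 4*(-220))*(31792 - 45235) = (6089 - 880)*(-13443) = 5209*(-13443) = -70024587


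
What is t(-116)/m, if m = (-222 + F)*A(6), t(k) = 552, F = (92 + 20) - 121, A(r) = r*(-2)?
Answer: 46/231 ≈ 0.19913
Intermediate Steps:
A(r) = -2*r
F = -9 (F = 112 - 121 = -9)
m = 2772 (m = (-222 - 9)*(-2*6) = -231*(-12) = 2772)
t(-116)/m = 552/2772 = 552*(1/2772) = 46/231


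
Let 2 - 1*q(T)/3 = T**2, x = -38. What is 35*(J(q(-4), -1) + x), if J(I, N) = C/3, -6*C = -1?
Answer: -23905/18 ≈ -1328.1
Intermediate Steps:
C = 1/6 (C = -1/6*(-1) = 1/6 ≈ 0.16667)
q(T) = 6 - 3*T**2
J(I, N) = 1/18 (J(I, N) = (1/6)/3 = (1/6)*(1/3) = 1/18)
35*(J(q(-4), -1) + x) = 35*(1/18 - 38) = 35*(-683/18) = -23905/18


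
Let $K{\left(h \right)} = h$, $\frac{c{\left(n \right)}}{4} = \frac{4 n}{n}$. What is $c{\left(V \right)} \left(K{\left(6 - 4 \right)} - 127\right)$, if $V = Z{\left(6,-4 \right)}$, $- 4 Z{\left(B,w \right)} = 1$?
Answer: $-2000$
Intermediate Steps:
$Z{\left(B,w \right)} = - \frac{1}{4}$ ($Z{\left(B,w \right)} = \left(- \frac{1}{4}\right) 1 = - \frac{1}{4}$)
$V = - \frac{1}{4} \approx -0.25$
$c{\left(n \right)} = 16$ ($c{\left(n \right)} = 4 \frac{4 n}{n} = 4 \cdot 4 = 16$)
$c{\left(V \right)} \left(K{\left(6 - 4 \right)} - 127\right) = 16 \left(\left(6 - 4\right) - 127\right) = 16 \left(2 - 127\right) = 16 \left(-125\right) = -2000$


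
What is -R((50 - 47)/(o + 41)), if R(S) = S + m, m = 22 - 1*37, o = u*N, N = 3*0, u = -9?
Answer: 612/41 ≈ 14.927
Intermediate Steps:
N = 0
o = 0 (o = -9*0 = 0)
m = -15 (m = 22 - 37 = -15)
R(S) = -15 + S (R(S) = S - 15 = -15 + S)
-R((50 - 47)/(o + 41)) = -(-15 + (50 - 47)/(0 + 41)) = -(-15 + 3/41) = -1*(-612/41) = 612/41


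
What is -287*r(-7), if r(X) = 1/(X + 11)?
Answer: -287/4 ≈ -71.750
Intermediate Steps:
r(X) = 1/(11 + X)
-287*r(-7) = -287/(11 - 7) = -287/4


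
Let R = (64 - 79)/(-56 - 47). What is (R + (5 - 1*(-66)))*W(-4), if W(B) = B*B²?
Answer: -468992/103 ≈ -4553.3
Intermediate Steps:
R = 15/103 (R = -15/(-103) = -15*(-1/103) = 15/103 ≈ 0.14563)
W(B) = B³
(R + (5 - 1*(-66)))*W(-4) = (15/103 + (5 - 1*(-66)))*(-4)³ = (15/103 + (5 + 66))*(-64) = (15/103 + 71)*(-64) = (7328/103)*(-64) = -468992/103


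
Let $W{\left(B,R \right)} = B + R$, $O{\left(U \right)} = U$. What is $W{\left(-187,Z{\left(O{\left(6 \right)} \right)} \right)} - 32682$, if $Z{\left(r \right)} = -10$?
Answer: $-32879$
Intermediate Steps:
$W{\left(-187,Z{\left(O{\left(6 \right)} \right)} \right)} - 32682 = \left(-187 - 10\right) - 32682 = -197 - 32682 = -32879$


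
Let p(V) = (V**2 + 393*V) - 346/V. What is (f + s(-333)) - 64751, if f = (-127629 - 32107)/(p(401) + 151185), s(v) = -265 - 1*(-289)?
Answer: -12188212071727/188300833 ≈ -64727.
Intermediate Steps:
s(v) = 24 (s(v) = -265 + 289 = 24)
p(V) = V**2 - 346/V + 393*V
f = -64054136/188300833 (f = (-127629 - 32107)/((-346 + 401**2*(393 + 401))/401 + 151185) = -159736/((-346 + 160801*794)/401 + 151185) = -159736/((-346 + 127675994)/401 + 151185) = -159736/((1/401)*127675648 + 151185) = -159736/(127675648/401 + 151185) = -159736/188300833/401 = -159736*401/188300833 = -64054136/188300833 ≈ -0.34017)
(f + s(-333)) - 64751 = (-64054136/188300833 + 24) - 64751 = 4455165856/188300833 - 64751 = -12188212071727/188300833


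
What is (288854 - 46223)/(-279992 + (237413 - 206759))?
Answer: -242631/249338 ≈ -0.97310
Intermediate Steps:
(288854 - 46223)/(-279992 + (237413 - 206759)) = 242631/(-279992 + 30654) = 242631/(-249338) = 242631*(-1/249338) = -242631/249338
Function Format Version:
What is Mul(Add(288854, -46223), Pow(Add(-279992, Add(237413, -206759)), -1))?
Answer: Rational(-242631, 249338) ≈ -0.97310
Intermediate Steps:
Mul(Add(288854, -46223), Pow(Add(-279992, Add(237413, -206759)), -1)) = Mul(242631, Pow(Add(-279992, 30654), -1)) = Mul(242631, Pow(-249338, -1)) = Mul(242631, Rational(-1, 249338)) = Rational(-242631, 249338)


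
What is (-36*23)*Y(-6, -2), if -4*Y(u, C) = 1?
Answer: 207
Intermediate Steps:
Y(u, C) = -1/4 (Y(u, C) = -1/4*1 = -1/4)
(-36*23)*Y(-6, -2) = -36*23*(-1/4) = -828*(-1/4) = 207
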